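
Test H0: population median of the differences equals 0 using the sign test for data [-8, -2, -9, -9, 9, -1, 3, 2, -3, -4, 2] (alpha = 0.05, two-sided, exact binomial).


Step 1: Discard zero differences. Original n = 11; n_eff = number of nonzero differences = 11.
Nonzero differences (with sign): -8, -2, -9, -9, +9, -1, +3, +2, -3, -4, +2
Step 2: Count signs: positive = 4, negative = 7.
Step 3: Under H0: P(positive) = 0.5, so the number of positives S ~ Bin(11, 0.5).
Step 4: Two-sided exact p-value = sum of Bin(11,0.5) probabilities at or below the observed probability = 0.548828.
Step 5: alpha = 0.05. fail to reject H0.

n_eff = 11, pos = 4, neg = 7, p = 0.548828, fail to reject H0.


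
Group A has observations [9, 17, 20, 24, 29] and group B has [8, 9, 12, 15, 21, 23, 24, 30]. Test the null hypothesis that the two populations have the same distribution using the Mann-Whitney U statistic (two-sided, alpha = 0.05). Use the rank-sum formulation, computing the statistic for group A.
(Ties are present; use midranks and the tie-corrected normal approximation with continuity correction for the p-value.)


Step 1: Combine and sort all 13 observations; assign midranks.
sorted (value, group): (8,Y), (9,X), (9,Y), (12,Y), (15,Y), (17,X), (20,X), (21,Y), (23,Y), (24,X), (24,Y), (29,X), (30,Y)
ranks: 8->1, 9->2.5, 9->2.5, 12->4, 15->5, 17->6, 20->7, 21->8, 23->9, 24->10.5, 24->10.5, 29->12, 30->13
Step 2: Rank sum for X: R1 = 2.5 + 6 + 7 + 10.5 + 12 = 38.
Step 3: U_X = R1 - n1(n1+1)/2 = 38 - 5*6/2 = 38 - 15 = 23.
       U_Y = n1*n2 - U_X = 40 - 23 = 17.
Step 4: Ties are present, so use the tie-corrected normal approximation (with continuity correction) for the p-value.
Step 5: p-value = 0.713640; compare to alpha = 0.05. fail to reject H0.

U_X = 23, p = 0.713640, fail to reject H0 at alpha = 0.05.


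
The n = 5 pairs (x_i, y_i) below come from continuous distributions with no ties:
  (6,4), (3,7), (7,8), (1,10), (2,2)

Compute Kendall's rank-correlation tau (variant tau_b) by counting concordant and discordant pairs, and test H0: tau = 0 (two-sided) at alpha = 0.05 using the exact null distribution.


Step 1: Enumerate the 10 unordered pairs (i,j) with i<j and classify each by sign(x_j-x_i) * sign(y_j-y_i).
  (1,2):dx=-3,dy=+3->D; (1,3):dx=+1,dy=+4->C; (1,4):dx=-5,dy=+6->D; (1,5):dx=-4,dy=-2->C
  (2,3):dx=+4,dy=+1->C; (2,4):dx=-2,dy=+3->D; (2,5):dx=-1,dy=-5->C; (3,4):dx=-6,dy=+2->D
  (3,5):dx=-5,dy=-6->C; (4,5):dx=+1,dy=-8->D
Step 2: C = 5, D = 5, total pairs = 10.
Step 3: tau = (C - D)/(n(n-1)/2) = (5 - 5)/10 = 0.000000.
Step 4: Exact two-sided p-value (enumerate n! = 120 permutations of y under H0): p = 1.000000.
Step 5: alpha = 0.05. fail to reject H0.

tau_b = 0.0000 (C=5, D=5), p = 1.000000, fail to reject H0.


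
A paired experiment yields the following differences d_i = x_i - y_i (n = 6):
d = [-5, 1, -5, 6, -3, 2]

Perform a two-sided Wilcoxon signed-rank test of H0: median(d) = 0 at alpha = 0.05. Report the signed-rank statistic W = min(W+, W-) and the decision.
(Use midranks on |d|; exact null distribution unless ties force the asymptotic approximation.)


Step 1: Drop any zero differences (none here) and take |d_i|.
|d| = [5, 1, 5, 6, 3, 2]
Step 2: Midrank |d_i| (ties get averaged ranks).
ranks: |5|->4.5, |1|->1, |5|->4.5, |6|->6, |3|->3, |2|->2
Step 3: Attach original signs; sum ranks with positive sign and with negative sign.
W+ = 1 + 6 + 2 = 9
W- = 4.5 + 4.5 + 3 = 12
(Check: W+ + W- = 21 should equal n(n+1)/2 = 21.)
Step 4: Test statistic W = min(W+, W-) = 9.
Step 5: Ties in |d|, so use the tie-corrected normal approximation.
        E[W] = n(n+1)/4 = 6*7/4 = 10.5.
        Tie groups: |d|=5 (t=2); sum(t^3 - t) = 6.
        Var[W] = n(n+1)(2n+1)/24 - sum(t^3-t)/48 = 546/24 - 6/48 = 22.625.
        z = (W - E[W]) / sqrt(Var[W]) = (9 - 10.5) / 4.7566 = -0.3154.
        Two-sided p = 2*Phi(z) = 0.752494.
Step 6: alpha = 0.05. fail to reject H0.

W+ = 9, W- = 12, W = min = 9, p = 0.752494, fail to reject H0.


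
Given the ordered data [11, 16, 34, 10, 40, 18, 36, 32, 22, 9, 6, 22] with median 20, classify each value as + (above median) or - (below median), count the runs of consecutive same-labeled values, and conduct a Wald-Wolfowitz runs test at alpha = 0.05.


Step 1: Compute median = 20; label A = above, B = below.
Labels in order: BBABABAAABBA  (n_A = 6, n_B = 6)
Step 2: Count runs R = 8.
Step 3: Under H0 (random ordering), E[R] = 2*n_A*n_B/(n_A+n_B) + 1 = 2*6*6/12 + 1 = 7.0000.
        Var[R] = 2*n_A*n_B*(2*n_A*n_B - n_A - n_B) / ((n_A+n_B)^2 * (n_A+n_B-1)) = 4320/1584 = 2.7273.
        SD[R] = 1.6514.
Step 4: Continuity-corrected z = (R - 0.5 - E[R]) / SD[R] = (8 - 0.5 - 7.0000) / 1.6514 = 0.3028.
Step 5: Two-sided p-value via normal approximation = 2*(1 - Phi(|z|)) = 0.762069.
Step 6: alpha = 0.05. fail to reject H0.

R = 8, z = 0.3028, p = 0.762069, fail to reject H0.


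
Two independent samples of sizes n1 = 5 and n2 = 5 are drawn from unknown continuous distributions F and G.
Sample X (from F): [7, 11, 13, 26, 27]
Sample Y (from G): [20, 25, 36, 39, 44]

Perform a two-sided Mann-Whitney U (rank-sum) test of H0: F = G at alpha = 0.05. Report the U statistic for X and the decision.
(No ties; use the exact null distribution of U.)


Step 1: Combine and sort all 10 observations; assign midranks.
sorted (value, group): (7,X), (11,X), (13,X), (20,Y), (25,Y), (26,X), (27,X), (36,Y), (39,Y), (44,Y)
ranks: 7->1, 11->2, 13->3, 20->4, 25->5, 26->6, 27->7, 36->8, 39->9, 44->10
Step 2: Rank sum for X: R1 = 1 + 2 + 3 + 6 + 7 = 19.
Step 3: U_X = R1 - n1(n1+1)/2 = 19 - 5*6/2 = 19 - 15 = 4.
       U_Y = n1*n2 - U_X = 25 - 4 = 21.
Step 4: No ties, so the exact null distribution of U (based on enumerating the C(10,5) = 252 equally likely rank assignments) gives the two-sided p-value.
Step 5: p-value = 0.095238; compare to alpha = 0.05. fail to reject H0.

U_X = 4, p = 0.095238, fail to reject H0 at alpha = 0.05.


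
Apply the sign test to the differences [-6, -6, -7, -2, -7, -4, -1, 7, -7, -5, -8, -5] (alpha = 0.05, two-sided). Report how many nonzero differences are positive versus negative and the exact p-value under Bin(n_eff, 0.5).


Step 1: Discard zero differences. Original n = 12; n_eff = number of nonzero differences = 12.
Nonzero differences (with sign): -6, -6, -7, -2, -7, -4, -1, +7, -7, -5, -8, -5
Step 2: Count signs: positive = 1, negative = 11.
Step 3: Under H0: P(positive) = 0.5, so the number of positives S ~ Bin(12, 0.5).
Step 4: Two-sided exact p-value = sum of Bin(12,0.5) probabilities at or below the observed probability = 0.006348.
Step 5: alpha = 0.05. reject H0.

n_eff = 12, pos = 1, neg = 11, p = 0.006348, reject H0.


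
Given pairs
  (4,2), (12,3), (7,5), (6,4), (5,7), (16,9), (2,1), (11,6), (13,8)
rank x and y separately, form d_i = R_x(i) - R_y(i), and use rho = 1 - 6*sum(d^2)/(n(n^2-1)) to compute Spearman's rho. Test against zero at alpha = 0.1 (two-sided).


Step 1: Rank x and y separately (midranks; no ties here).
rank(x): 4->2, 12->7, 7->5, 6->4, 5->3, 16->9, 2->1, 11->6, 13->8
rank(y): 2->2, 3->3, 5->5, 4->4, 7->7, 9->9, 1->1, 6->6, 8->8
Step 2: d_i = R_x(i) - R_y(i); compute d_i^2.
  (2-2)^2=0, (7-3)^2=16, (5-5)^2=0, (4-4)^2=0, (3-7)^2=16, (9-9)^2=0, (1-1)^2=0, (6-6)^2=0, (8-8)^2=0
sum(d^2) = 32.
Step 3: rho = 1 - 6*32 / (9*(9^2 - 1)) = 1 - 192/720 = 0.733333.
Step 4: Under H0, t = rho * sqrt((n-2)/(1-rho^2)) = 2.8538 ~ t(7).
Step 5: Two-sided p-value from the t-distribution with 7 df = 0.024554.
Step 6: alpha = 0.1. reject H0.

rho = 0.7333, p = 0.024554, reject H0 at alpha = 0.1.


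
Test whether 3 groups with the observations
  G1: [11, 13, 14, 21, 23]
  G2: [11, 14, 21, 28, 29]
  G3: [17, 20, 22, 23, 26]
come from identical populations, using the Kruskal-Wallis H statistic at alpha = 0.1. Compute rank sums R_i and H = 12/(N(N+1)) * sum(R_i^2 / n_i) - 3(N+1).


Step 1: Combine all N = 15 observations and assign midranks.
sorted (value, group, rank): (11,G1,1.5), (11,G2,1.5), (13,G1,3), (14,G1,4.5), (14,G2,4.5), (17,G3,6), (20,G3,7), (21,G1,8.5), (21,G2,8.5), (22,G3,10), (23,G1,11.5), (23,G3,11.5), (26,G3,13), (28,G2,14), (29,G2,15)
Step 2: Sum ranks within each group.
R_1 = 29 (n_1 = 5)
R_2 = 43.5 (n_2 = 5)
R_3 = 47.5 (n_3 = 5)
Step 3: H = 12/(N(N+1)) * sum(R_i^2/n_i) - 3(N+1)
     = 12/(15*16) * (29^2/5 + 43.5^2/5 + 47.5^2/5) - 3*16
     = 0.050000 * 997.9 - 48
     = 1.895000.
Step 4: Ties present; correction factor C = 1 - 24/(15^3 - 15) = 0.992857. Corrected H = 1.895000 / 0.992857 = 1.908633.
Step 5: Under H0, H ~ chi^2(2); p-value = 0.385075.
Step 6: alpha = 0.1. fail to reject H0.

H = 1.9086, df = 2, p = 0.385075, fail to reject H0.


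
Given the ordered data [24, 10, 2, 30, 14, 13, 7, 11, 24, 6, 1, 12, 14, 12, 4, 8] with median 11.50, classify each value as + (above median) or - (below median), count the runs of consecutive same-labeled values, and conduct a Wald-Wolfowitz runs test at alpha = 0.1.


Step 1: Compute median = 11.50; label A = above, B = below.
Labels in order: ABBAAABBABBAAABB  (n_A = 8, n_B = 8)
Step 2: Count runs R = 8.
Step 3: Under H0 (random ordering), E[R] = 2*n_A*n_B/(n_A+n_B) + 1 = 2*8*8/16 + 1 = 9.0000.
        Var[R] = 2*n_A*n_B*(2*n_A*n_B - n_A - n_B) / ((n_A+n_B)^2 * (n_A+n_B-1)) = 14336/3840 = 3.7333.
        SD[R] = 1.9322.
Step 4: Continuity-corrected z = (R + 0.5 - E[R]) / SD[R] = (8 + 0.5 - 9.0000) / 1.9322 = -0.2588.
Step 5: Two-sided p-value via normal approximation = 2*(1 - Phi(|z|)) = 0.795809.
Step 6: alpha = 0.1. fail to reject H0.

R = 8, z = -0.2588, p = 0.795809, fail to reject H0.


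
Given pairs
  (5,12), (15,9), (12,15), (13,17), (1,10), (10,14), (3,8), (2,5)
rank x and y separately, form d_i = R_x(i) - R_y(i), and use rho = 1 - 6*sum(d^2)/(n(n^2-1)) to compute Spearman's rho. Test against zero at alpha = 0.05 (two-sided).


Step 1: Rank x and y separately (midranks; no ties here).
rank(x): 5->4, 15->8, 12->6, 13->7, 1->1, 10->5, 3->3, 2->2
rank(y): 12->5, 9->3, 15->7, 17->8, 10->4, 14->6, 8->2, 5->1
Step 2: d_i = R_x(i) - R_y(i); compute d_i^2.
  (4-5)^2=1, (8-3)^2=25, (6-7)^2=1, (7-8)^2=1, (1-4)^2=9, (5-6)^2=1, (3-2)^2=1, (2-1)^2=1
sum(d^2) = 40.
Step 3: rho = 1 - 6*40 / (8*(8^2 - 1)) = 1 - 240/504 = 0.523810.
Step 4: Under H0, t = rho * sqrt((n-2)/(1-rho^2)) = 1.5062 ~ t(6).
Step 5: Two-sided p-value from the t-distribution with 6 df = 0.182721.
Step 6: alpha = 0.05. fail to reject H0.

rho = 0.5238, p = 0.182721, fail to reject H0 at alpha = 0.05.


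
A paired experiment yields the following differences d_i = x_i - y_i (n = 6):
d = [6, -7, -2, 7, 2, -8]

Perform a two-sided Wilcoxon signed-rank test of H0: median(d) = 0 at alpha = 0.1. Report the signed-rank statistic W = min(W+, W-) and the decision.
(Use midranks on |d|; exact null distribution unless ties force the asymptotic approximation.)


Step 1: Drop any zero differences (none here) and take |d_i|.
|d| = [6, 7, 2, 7, 2, 8]
Step 2: Midrank |d_i| (ties get averaged ranks).
ranks: |6|->3, |7|->4.5, |2|->1.5, |7|->4.5, |2|->1.5, |8|->6
Step 3: Attach original signs; sum ranks with positive sign and with negative sign.
W+ = 3 + 4.5 + 1.5 = 9
W- = 4.5 + 1.5 + 6 = 12
(Check: W+ + W- = 21 should equal n(n+1)/2 = 21.)
Step 4: Test statistic W = min(W+, W-) = 9.
Step 5: Ties in |d|, so use the tie-corrected normal approximation.
        E[W] = n(n+1)/4 = 6*7/4 = 10.5.
        Tie groups: |d|=2 (t=2), |d|=7 (t=2); sum(t^3 - t) = 12.
        Var[W] = n(n+1)(2n+1)/24 - sum(t^3-t)/48 = 546/24 - 12/48 = 22.5.
        z = (W - E[W]) / sqrt(Var[W]) = (9 - 10.5) / 4.7434 = -0.3162.
        Two-sided p = 2*Phi(z) = 0.751830.
Step 6: alpha = 0.1. fail to reject H0.

W+ = 9, W- = 12, W = min = 9, p = 0.751830, fail to reject H0.


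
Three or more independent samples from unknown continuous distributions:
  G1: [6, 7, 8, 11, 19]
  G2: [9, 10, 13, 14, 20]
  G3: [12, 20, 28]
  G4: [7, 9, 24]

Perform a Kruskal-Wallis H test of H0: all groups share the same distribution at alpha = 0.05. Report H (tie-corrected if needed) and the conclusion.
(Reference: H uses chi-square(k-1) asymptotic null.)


Step 1: Combine all N = 16 observations and assign midranks.
sorted (value, group, rank): (6,G1,1), (7,G1,2.5), (7,G4,2.5), (8,G1,4), (9,G2,5.5), (9,G4,5.5), (10,G2,7), (11,G1,8), (12,G3,9), (13,G2,10), (14,G2,11), (19,G1,12), (20,G2,13.5), (20,G3,13.5), (24,G4,15), (28,G3,16)
Step 2: Sum ranks within each group.
R_1 = 27.5 (n_1 = 5)
R_2 = 47 (n_2 = 5)
R_3 = 38.5 (n_3 = 3)
R_4 = 23 (n_4 = 3)
Step 3: H = 12/(N(N+1)) * sum(R_i^2/n_i) - 3(N+1)
     = 12/(16*17) * (27.5^2/5 + 47^2/5 + 38.5^2/3 + 23^2/3) - 3*17
     = 0.044118 * 1263.47 - 51
     = 4.741176.
Step 4: Ties present; correction factor C = 1 - 18/(16^3 - 16) = 0.995588. Corrected H = 4.741176 / 0.995588 = 4.762186.
Step 5: Under H0, H ~ chi^2(3); p-value = 0.190063.
Step 6: alpha = 0.05. fail to reject H0.

H = 4.7622, df = 3, p = 0.190063, fail to reject H0.


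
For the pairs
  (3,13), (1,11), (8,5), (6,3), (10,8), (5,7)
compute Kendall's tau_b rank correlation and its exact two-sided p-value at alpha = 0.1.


Step 1: Enumerate the 15 unordered pairs (i,j) with i<j and classify each by sign(x_j-x_i) * sign(y_j-y_i).
  (1,2):dx=-2,dy=-2->C; (1,3):dx=+5,dy=-8->D; (1,4):dx=+3,dy=-10->D; (1,5):dx=+7,dy=-5->D
  (1,6):dx=+2,dy=-6->D; (2,3):dx=+7,dy=-6->D; (2,4):dx=+5,dy=-8->D; (2,5):dx=+9,dy=-3->D
  (2,6):dx=+4,dy=-4->D; (3,4):dx=-2,dy=-2->C; (3,5):dx=+2,dy=+3->C; (3,6):dx=-3,dy=+2->D
  (4,5):dx=+4,dy=+5->C; (4,6):dx=-1,dy=+4->D; (5,6):dx=-5,dy=-1->C
Step 2: C = 5, D = 10, total pairs = 15.
Step 3: tau = (C - D)/(n(n-1)/2) = (5 - 10)/15 = -0.333333.
Step 4: Exact two-sided p-value (enumerate n! = 720 permutations of y under H0): p = 0.469444.
Step 5: alpha = 0.1. fail to reject H0.

tau_b = -0.3333 (C=5, D=10), p = 0.469444, fail to reject H0.


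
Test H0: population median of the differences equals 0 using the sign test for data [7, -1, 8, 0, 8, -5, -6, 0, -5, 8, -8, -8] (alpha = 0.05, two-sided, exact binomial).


Step 1: Discard zero differences. Original n = 12; n_eff = number of nonzero differences = 10.
Nonzero differences (with sign): +7, -1, +8, +8, -5, -6, -5, +8, -8, -8
Step 2: Count signs: positive = 4, negative = 6.
Step 3: Under H0: P(positive) = 0.5, so the number of positives S ~ Bin(10, 0.5).
Step 4: Two-sided exact p-value = sum of Bin(10,0.5) probabilities at or below the observed probability = 0.753906.
Step 5: alpha = 0.05. fail to reject H0.

n_eff = 10, pos = 4, neg = 6, p = 0.753906, fail to reject H0.


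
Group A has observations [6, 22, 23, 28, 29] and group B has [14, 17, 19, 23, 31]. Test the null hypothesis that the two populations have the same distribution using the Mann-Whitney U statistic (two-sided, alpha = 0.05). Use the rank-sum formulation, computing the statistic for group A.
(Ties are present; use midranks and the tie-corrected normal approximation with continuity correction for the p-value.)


Step 1: Combine and sort all 10 observations; assign midranks.
sorted (value, group): (6,X), (14,Y), (17,Y), (19,Y), (22,X), (23,X), (23,Y), (28,X), (29,X), (31,Y)
ranks: 6->1, 14->2, 17->3, 19->4, 22->5, 23->6.5, 23->6.5, 28->8, 29->9, 31->10
Step 2: Rank sum for X: R1 = 1 + 5 + 6.5 + 8 + 9 = 29.5.
Step 3: U_X = R1 - n1(n1+1)/2 = 29.5 - 5*6/2 = 29.5 - 15 = 14.5.
       U_Y = n1*n2 - U_X = 25 - 14.5 = 10.5.
Step 4: Ties are present, so use the tie-corrected normal approximation (with continuity correction) for the p-value.
Step 5: p-value = 0.753298; compare to alpha = 0.05. fail to reject H0.

U_X = 14.5, p = 0.753298, fail to reject H0 at alpha = 0.05.


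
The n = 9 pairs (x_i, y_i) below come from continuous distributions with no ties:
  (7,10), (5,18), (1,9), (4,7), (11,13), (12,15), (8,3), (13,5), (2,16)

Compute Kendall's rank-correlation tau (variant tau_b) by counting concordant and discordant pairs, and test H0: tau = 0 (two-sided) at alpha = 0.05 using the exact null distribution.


Step 1: Enumerate the 36 unordered pairs (i,j) with i<j and classify each by sign(x_j-x_i) * sign(y_j-y_i).
  (1,2):dx=-2,dy=+8->D; (1,3):dx=-6,dy=-1->C; (1,4):dx=-3,dy=-3->C; (1,5):dx=+4,dy=+3->C
  (1,6):dx=+5,dy=+5->C; (1,7):dx=+1,dy=-7->D; (1,8):dx=+6,dy=-5->D; (1,9):dx=-5,dy=+6->D
  (2,3):dx=-4,dy=-9->C; (2,4):dx=-1,dy=-11->C; (2,5):dx=+6,dy=-5->D; (2,6):dx=+7,dy=-3->D
  (2,7):dx=+3,dy=-15->D; (2,8):dx=+8,dy=-13->D; (2,9):dx=-3,dy=-2->C; (3,4):dx=+3,dy=-2->D
  (3,5):dx=+10,dy=+4->C; (3,6):dx=+11,dy=+6->C; (3,7):dx=+7,dy=-6->D; (3,8):dx=+12,dy=-4->D
  (3,9):dx=+1,dy=+7->C; (4,5):dx=+7,dy=+6->C; (4,6):dx=+8,dy=+8->C; (4,7):dx=+4,dy=-4->D
  (4,8):dx=+9,dy=-2->D; (4,9):dx=-2,dy=+9->D; (5,6):dx=+1,dy=+2->C; (5,7):dx=-3,dy=-10->C
  (5,8):dx=+2,dy=-8->D; (5,9):dx=-9,dy=+3->D; (6,7):dx=-4,dy=-12->C; (6,8):dx=+1,dy=-10->D
  (6,9):dx=-10,dy=+1->D; (7,8):dx=+5,dy=+2->C; (7,9):dx=-6,dy=+13->D; (8,9):dx=-11,dy=+11->D
Step 2: C = 16, D = 20, total pairs = 36.
Step 3: tau = (C - D)/(n(n-1)/2) = (16 - 20)/36 = -0.111111.
Step 4: Exact two-sided p-value (enumerate n! = 362880 permutations of y under H0): p = 0.761414.
Step 5: alpha = 0.05. fail to reject H0.

tau_b = -0.1111 (C=16, D=20), p = 0.761414, fail to reject H0.


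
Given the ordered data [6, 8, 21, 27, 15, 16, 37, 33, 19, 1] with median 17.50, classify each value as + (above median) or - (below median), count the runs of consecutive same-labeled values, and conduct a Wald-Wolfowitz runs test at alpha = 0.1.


Step 1: Compute median = 17.50; label A = above, B = below.
Labels in order: BBAABBAAAB  (n_A = 5, n_B = 5)
Step 2: Count runs R = 5.
Step 3: Under H0 (random ordering), E[R] = 2*n_A*n_B/(n_A+n_B) + 1 = 2*5*5/10 + 1 = 6.0000.
        Var[R] = 2*n_A*n_B*(2*n_A*n_B - n_A - n_B) / ((n_A+n_B)^2 * (n_A+n_B-1)) = 2000/900 = 2.2222.
        SD[R] = 1.4907.
Step 4: Continuity-corrected z = (R + 0.5 - E[R]) / SD[R] = (5 + 0.5 - 6.0000) / 1.4907 = -0.3354.
Step 5: Two-sided p-value via normal approximation = 2*(1 - Phi(|z|)) = 0.737316.
Step 6: alpha = 0.1. fail to reject H0.

R = 5, z = -0.3354, p = 0.737316, fail to reject H0.


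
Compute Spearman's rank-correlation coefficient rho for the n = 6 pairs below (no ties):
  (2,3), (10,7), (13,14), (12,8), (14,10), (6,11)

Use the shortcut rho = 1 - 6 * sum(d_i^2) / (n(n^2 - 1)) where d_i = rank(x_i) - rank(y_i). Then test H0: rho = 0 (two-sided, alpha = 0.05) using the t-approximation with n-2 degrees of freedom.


Step 1: Rank x and y separately (midranks; no ties here).
rank(x): 2->1, 10->3, 13->5, 12->4, 14->6, 6->2
rank(y): 3->1, 7->2, 14->6, 8->3, 10->4, 11->5
Step 2: d_i = R_x(i) - R_y(i); compute d_i^2.
  (1-1)^2=0, (3-2)^2=1, (5-6)^2=1, (4-3)^2=1, (6-4)^2=4, (2-5)^2=9
sum(d^2) = 16.
Step 3: rho = 1 - 6*16 / (6*(6^2 - 1)) = 1 - 96/210 = 0.542857.
Step 4: Under H0, t = rho * sqrt((n-2)/(1-rho^2)) = 1.2928 ~ t(4).
Step 5: Two-sided p-value from the t-distribution with 4 df = 0.265703.
Step 6: alpha = 0.05. fail to reject H0.

rho = 0.5429, p = 0.265703, fail to reject H0 at alpha = 0.05.


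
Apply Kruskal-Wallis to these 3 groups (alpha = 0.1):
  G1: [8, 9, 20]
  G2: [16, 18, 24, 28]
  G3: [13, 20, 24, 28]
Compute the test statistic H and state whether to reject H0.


Step 1: Combine all N = 11 observations and assign midranks.
sorted (value, group, rank): (8,G1,1), (9,G1,2), (13,G3,3), (16,G2,4), (18,G2,5), (20,G1,6.5), (20,G3,6.5), (24,G2,8.5), (24,G3,8.5), (28,G2,10.5), (28,G3,10.5)
Step 2: Sum ranks within each group.
R_1 = 9.5 (n_1 = 3)
R_2 = 28 (n_2 = 4)
R_3 = 28.5 (n_3 = 4)
Step 3: H = 12/(N(N+1)) * sum(R_i^2/n_i) - 3(N+1)
     = 12/(11*12) * (9.5^2/3 + 28^2/4 + 28.5^2/4) - 3*12
     = 0.090909 * 429.146 - 36
     = 3.013258.
Step 4: Ties present; correction factor C = 1 - 18/(11^3 - 11) = 0.986364. Corrected H = 3.013258 / 0.986364 = 3.054916.
Step 5: Under H0, H ~ chi^2(2); p-value = 0.217087.
Step 6: alpha = 0.1. fail to reject H0.

H = 3.0549, df = 2, p = 0.217087, fail to reject H0.


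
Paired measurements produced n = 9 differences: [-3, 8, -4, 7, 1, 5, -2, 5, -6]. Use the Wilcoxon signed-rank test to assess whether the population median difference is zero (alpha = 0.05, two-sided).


Step 1: Drop any zero differences (none here) and take |d_i|.
|d| = [3, 8, 4, 7, 1, 5, 2, 5, 6]
Step 2: Midrank |d_i| (ties get averaged ranks).
ranks: |3|->3, |8|->9, |4|->4, |7|->8, |1|->1, |5|->5.5, |2|->2, |5|->5.5, |6|->7
Step 3: Attach original signs; sum ranks with positive sign and with negative sign.
W+ = 9 + 8 + 1 + 5.5 + 5.5 = 29
W- = 3 + 4 + 2 + 7 = 16
(Check: W+ + W- = 45 should equal n(n+1)/2 = 45.)
Step 4: Test statistic W = min(W+, W-) = 16.
Step 5: Ties in |d|, so use the tie-corrected normal approximation.
        E[W] = n(n+1)/4 = 9*10/4 = 22.5.
        Tie groups: |d|=5 (t=2); sum(t^3 - t) = 6.
        Var[W] = n(n+1)(2n+1)/24 - sum(t^3-t)/48 = 1710/24 - 6/48 = 71.125.
        z = (W - E[W]) / sqrt(Var[W]) = (16 - 22.5) / 8.4336 = -0.7707.
        Two-sided p = 2*Phi(z) = 0.440867.
Step 6: alpha = 0.05. fail to reject H0.

W+ = 29, W- = 16, W = min = 16, p = 0.440867, fail to reject H0.


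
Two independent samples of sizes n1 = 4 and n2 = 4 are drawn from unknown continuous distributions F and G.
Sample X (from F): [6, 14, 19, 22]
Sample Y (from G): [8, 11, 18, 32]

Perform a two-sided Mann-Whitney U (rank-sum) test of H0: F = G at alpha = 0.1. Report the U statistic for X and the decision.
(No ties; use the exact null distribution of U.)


Step 1: Combine and sort all 8 observations; assign midranks.
sorted (value, group): (6,X), (8,Y), (11,Y), (14,X), (18,Y), (19,X), (22,X), (32,Y)
ranks: 6->1, 8->2, 11->3, 14->4, 18->5, 19->6, 22->7, 32->8
Step 2: Rank sum for X: R1 = 1 + 4 + 6 + 7 = 18.
Step 3: U_X = R1 - n1(n1+1)/2 = 18 - 4*5/2 = 18 - 10 = 8.
       U_Y = n1*n2 - U_X = 16 - 8 = 8.
Step 4: No ties, so the exact null distribution of U (based on enumerating the C(8,4) = 70 equally likely rank assignments) gives the two-sided p-value.
Step 5: p-value = 1.000000; compare to alpha = 0.1. fail to reject H0.

U_X = 8, p = 1.000000, fail to reject H0 at alpha = 0.1.


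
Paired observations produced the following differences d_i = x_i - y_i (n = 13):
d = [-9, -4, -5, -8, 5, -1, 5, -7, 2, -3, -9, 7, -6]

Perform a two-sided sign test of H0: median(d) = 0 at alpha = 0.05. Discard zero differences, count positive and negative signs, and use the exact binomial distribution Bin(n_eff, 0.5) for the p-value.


Step 1: Discard zero differences. Original n = 13; n_eff = number of nonzero differences = 13.
Nonzero differences (with sign): -9, -4, -5, -8, +5, -1, +5, -7, +2, -3, -9, +7, -6
Step 2: Count signs: positive = 4, negative = 9.
Step 3: Under H0: P(positive) = 0.5, so the number of positives S ~ Bin(13, 0.5).
Step 4: Two-sided exact p-value = sum of Bin(13,0.5) probabilities at or below the observed probability = 0.266846.
Step 5: alpha = 0.05. fail to reject H0.

n_eff = 13, pos = 4, neg = 9, p = 0.266846, fail to reject H0.


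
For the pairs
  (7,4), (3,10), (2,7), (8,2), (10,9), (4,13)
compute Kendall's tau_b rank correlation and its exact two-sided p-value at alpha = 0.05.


Step 1: Enumerate the 15 unordered pairs (i,j) with i<j and classify each by sign(x_j-x_i) * sign(y_j-y_i).
  (1,2):dx=-4,dy=+6->D; (1,3):dx=-5,dy=+3->D; (1,4):dx=+1,dy=-2->D; (1,5):dx=+3,dy=+5->C
  (1,6):dx=-3,dy=+9->D; (2,3):dx=-1,dy=-3->C; (2,4):dx=+5,dy=-8->D; (2,5):dx=+7,dy=-1->D
  (2,6):dx=+1,dy=+3->C; (3,4):dx=+6,dy=-5->D; (3,5):dx=+8,dy=+2->C; (3,6):dx=+2,dy=+6->C
  (4,5):dx=+2,dy=+7->C; (4,6):dx=-4,dy=+11->D; (5,6):dx=-6,dy=+4->D
Step 2: C = 6, D = 9, total pairs = 15.
Step 3: tau = (C - D)/(n(n-1)/2) = (6 - 9)/15 = -0.200000.
Step 4: Exact two-sided p-value (enumerate n! = 720 permutations of y under H0): p = 0.719444.
Step 5: alpha = 0.05. fail to reject H0.

tau_b = -0.2000 (C=6, D=9), p = 0.719444, fail to reject H0.


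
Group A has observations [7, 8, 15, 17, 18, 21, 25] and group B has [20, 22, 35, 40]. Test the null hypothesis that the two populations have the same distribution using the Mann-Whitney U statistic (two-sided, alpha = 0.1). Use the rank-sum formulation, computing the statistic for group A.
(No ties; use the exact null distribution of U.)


Step 1: Combine and sort all 11 observations; assign midranks.
sorted (value, group): (7,X), (8,X), (15,X), (17,X), (18,X), (20,Y), (21,X), (22,Y), (25,X), (35,Y), (40,Y)
ranks: 7->1, 8->2, 15->3, 17->4, 18->5, 20->6, 21->7, 22->8, 25->9, 35->10, 40->11
Step 2: Rank sum for X: R1 = 1 + 2 + 3 + 4 + 5 + 7 + 9 = 31.
Step 3: U_X = R1 - n1(n1+1)/2 = 31 - 7*8/2 = 31 - 28 = 3.
       U_Y = n1*n2 - U_X = 28 - 3 = 25.
Step 4: No ties, so the exact null distribution of U (based on enumerating the C(11,7) = 330 equally likely rank assignments) gives the two-sided p-value.
Step 5: p-value = 0.042424; compare to alpha = 0.1. reject H0.

U_X = 3, p = 0.042424, reject H0 at alpha = 0.1.


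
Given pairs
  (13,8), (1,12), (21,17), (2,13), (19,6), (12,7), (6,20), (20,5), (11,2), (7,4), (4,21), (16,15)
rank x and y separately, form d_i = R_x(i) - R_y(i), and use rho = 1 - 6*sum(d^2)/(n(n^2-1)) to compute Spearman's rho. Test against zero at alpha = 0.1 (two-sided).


Step 1: Rank x and y separately (midranks; no ties here).
rank(x): 13->8, 1->1, 21->12, 2->2, 19->10, 12->7, 6->4, 20->11, 11->6, 7->5, 4->3, 16->9
rank(y): 8->6, 12->7, 17->10, 13->8, 6->4, 7->5, 20->11, 5->3, 2->1, 4->2, 21->12, 15->9
Step 2: d_i = R_x(i) - R_y(i); compute d_i^2.
  (8-6)^2=4, (1-7)^2=36, (12-10)^2=4, (2-8)^2=36, (10-4)^2=36, (7-5)^2=4, (4-11)^2=49, (11-3)^2=64, (6-1)^2=25, (5-2)^2=9, (3-12)^2=81, (9-9)^2=0
sum(d^2) = 348.
Step 3: rho = 1 - 6*348 / (12*(12^2 - 1)) = 1 - 2088/1716 = -0.216783.
Step 4: Under H0, t = rho * sqrt((n-2)/(1-rho^2)) = -0.7022 ~ t(10).
Step 5: Two-sided p-value from the t-distribution with 10 df = 0.498556.
Step 6: alpha = 0.1. fail to reject H0.

rho = -0.2168, p = 0.498556, fail to reject H0 at alpha = 0.1.


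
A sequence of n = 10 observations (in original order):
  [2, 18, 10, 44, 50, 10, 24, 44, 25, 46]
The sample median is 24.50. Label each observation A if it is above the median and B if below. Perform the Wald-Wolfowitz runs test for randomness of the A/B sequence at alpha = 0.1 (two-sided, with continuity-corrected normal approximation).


Step 1: Compute median = 24.50; label A = above, B = below.
Labels in order: BBBAABBAAA  (n_A = 5, n_B = 5)
Step 2: Count runs R = 4.
Step 3: Under H0 (random ordering), E[R] = 2*n_A*n_B/(n_A+n_B) + 1 = 2*5*5/10 + 1 = 6.0000.
        Var[R] = 2*n_A*n_B*(2*n_A*n_B - n_A - n_B) / ((n_A+n_B)^2 * (n_A+n_B-1)) = 2000/900 = 2.2222.
        SD[R] = 1.4907.
Step 4: Continuity-corrected z = (R + 0.5 - E[R]) / SD[R] = (4 + 0.5 - 6.0000) / 1.4907 = -1.0062.
Step 5: Two-sided p-value via normal approximation = 2*(1 - Phi(|z|)) = 0.314305.
Step 6: alpha = 0.1. fail to reject H0.

R = 4, z = -1.0062, p = 0.314305, fail to reject H0.


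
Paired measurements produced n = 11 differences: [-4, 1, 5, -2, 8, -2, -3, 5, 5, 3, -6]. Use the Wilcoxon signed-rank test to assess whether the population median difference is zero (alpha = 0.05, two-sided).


Step 1: Drop any zero differences (none here) and take |d_i|.
|d| = [4, 1, 5, 2, 8, 2, 3, 5, 5, 3, 6]
Step 2: Midrank |d_i| (ties get averaged ranks).
ranks: |4|->6, |1|->1, |5|->8, |2|->2.5, |8|->11, |2|->2.5, |3|->4.5, |5|->8, |5|->8, |3|->4.5, |6|->10
Step 3: Attach original signs; sum ranks with positive sign and with negative sign.
W+ = 1 + 8 + 11 + 8 + 8 + 4.5 = 40.5
W- = 6 + 2.5 + 2.5 + 4.5 + 10 = 25.5
(Check: W+ + W- = 66 should equal n(n+1)/2 = 66.)
Step 4: Test statistic W = min(W+, W-) = 25.5.
Step 5: Ties in |d|, so use the tie-corrected normal approximation.
        E[W] = n(n+1)/4 = 11*12/4 = 33.
        Tie groups: |d|=2 (t=2), |d|=3 (t=2), |d|=5 (t=3); sum(t^3 - t) = 36.
        Var[W] = n(n+1)(2n+1)/24 - sum(t^3-t)/48 = 3036/24 - 36/48 = 125.75.
        z = (W - E[W]) / sqrt(Var[W]) = (25.5 - 33) / 11.2138 = -0.6688.
        Two-sided p = 2*Phi(z) = 0.503612.
Step 6: alpha = 0.05. fail to reject H0.

W+ = 40.5, W- = 25.5, W = min = 25.5, p = 0.503612, fail to reject H0.


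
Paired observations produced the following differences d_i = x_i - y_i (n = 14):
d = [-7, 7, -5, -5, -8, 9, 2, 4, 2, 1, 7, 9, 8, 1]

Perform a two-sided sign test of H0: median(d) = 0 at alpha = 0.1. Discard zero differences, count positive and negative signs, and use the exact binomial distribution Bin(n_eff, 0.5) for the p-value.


Step 1: Discard zero differences. Original n = 14; n_eff = number of nonzero differences = 14.
Nonzero differences (with sign): -7, +7, -5, -5, -8, +9, +2, +4, +2, +1, +7, +9, +8, +1
Step 2: Count signs: positive = 10, negative = 4.
Step 3: Under H0: P(positive) = 0.5, so the number of positives S ~ Bin(14, 0.5).
Step 4: Two-sided exact p-value = sum of Bin(14,0.5) probabilities at or below the observed probability = 0.179565.
Step 5: alpha = 0.1. fail to reject H0.

n_eff = 14, pos = 10, neg = 4, p = 0.179565, fail to reject H0.


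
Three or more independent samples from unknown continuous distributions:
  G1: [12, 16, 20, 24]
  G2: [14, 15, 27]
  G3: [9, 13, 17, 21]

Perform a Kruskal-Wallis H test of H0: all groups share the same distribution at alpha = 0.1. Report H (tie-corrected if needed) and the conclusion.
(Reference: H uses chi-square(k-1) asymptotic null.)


Step 1: Combine all N = 11 observations and assign midranks.
sorted (value, group, rank): (9,G3,1), (12,G1,2), (13,G3,3), (14,G2,4), (15,G2,5), (16,G1,6), (17,G3,7), (20,G1,8), (21,G3,9), (24,G1,10), (27,G2,11)
Step 2: Sum ranks within each group.
R_1 = 26 (n_1 = 4)
R_2 = 20 (n_2 = 3)
R_3 = 20 (n_3 = 4)
Step 3: H = 12/(N(N+1)) * sum(R_i^2/n_i) - 3(N+1)
     = 12/(11*12) * (26^2/4 + 20^2/3 + 20^2/4) - 3*12
     = 0.090909 * 402.333 - 36
     = 0.575758.
Step 4: No ties, so H is used without correction.
Step 5: Under H0, H ~ chi^2(2); p-value = 0.749852.
Step 6: alpha = 0.1. fail to reject H0.

H = 0.5758, df = 2, p = 0.749852, fail to reject H0.


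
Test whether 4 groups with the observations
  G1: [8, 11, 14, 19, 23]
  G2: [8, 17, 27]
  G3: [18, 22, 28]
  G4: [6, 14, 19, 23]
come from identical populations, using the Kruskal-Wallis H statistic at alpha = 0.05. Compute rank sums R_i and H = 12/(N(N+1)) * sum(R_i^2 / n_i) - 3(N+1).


Step 1: Combine all N = 15 observations and assign midranks.
sorted (value, group, rank): (6,G4,1), (8,G1,2.5), (8,G2,2.5), (11,G1,4), (14,G1,5.5), (14,G4,5.5), (17,G2,7), (18,G3,8), (19,G1,9.5), (19,G4,9.5), (22,G3,11), (23,G1,12.5), (23,G4,12.5), (27,G2,14), (28,G3,15)
Step 2: Sum ranks within each group.
R_1 = 34 (n_1 = 5)
R_2 = 23.5 (n_2 = 3)
R_3 = 34 (n_3 = 3)
R_4 = 28.5 (n_4 = 4)
Step 3: H = 12/(N(N+1)) * sum(R_i^2/n_i) - 3(N+1)
     = 12/(15*16) * (34^2/5 + 23.5^2/3 + 34^2/3 + 28.5^2/4) - 3*16
     = 0.050000 * 1003.68 - 48
     = 2.183958.
Step 4: Ties present; correction factor C = 1 - 24/(15^3 - 15) = 0.992857. Corrected H = 2.183958 / 0.992857 = 2.199670.
Step 5: Under H0, H ~ chi^2(3); p-value = 0.532013.
Step 6: alpha = 0.05. fail to reject H0.

H = 2.1997, df = 3, p = 0.532013, fail to reject H0.


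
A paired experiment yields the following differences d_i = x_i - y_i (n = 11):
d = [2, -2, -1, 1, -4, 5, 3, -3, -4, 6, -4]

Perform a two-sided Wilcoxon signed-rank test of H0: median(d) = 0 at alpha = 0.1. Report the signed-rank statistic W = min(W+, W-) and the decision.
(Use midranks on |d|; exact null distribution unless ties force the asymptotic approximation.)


Step 1: Drop any zero differences (none here) and take |d_i|.
|d| = [2, 2, 1, 1, 4, 5, 3, 3, 4, 6, 4]
Step 2: Midrank |d_i| (ties get averaged ranks).
ranks: |2|->3.5, |2|->3.5, |1|->1.5, |1|->1.5, |4|->8, |5|->10, |3|->5.5, |3|->5.5, |4|->8, |6|->11, |4|->8
Step 3: Attach original signs; sum ranks with positive sign and with negative sign.
W+ = 3.5 + 1.5 + 10 + 5.5 + 11 = 31.5
W- = 3.5 + 1.5 + 8 + 5.5 + 8 + 8 = 34.5
(Check: W+ + W- = 66 should equal n(n+1)/2 = 66.)
Step 4: Test statistic W = min(W+, W-) = 31.5.
Step 5: Ties in |d|, so use the tie-corrected normal approximation.
        E[W] = n(n+1)/4 = 11*12/4 = 33.
        Tie groups: |d|=1 (t=2), |d|=2 (t=2), |d|=3 (t=2), |d|=4 (t=3); sum(t^3 - t) = 42.
        Var[W] = n(n+1)(2n+1)/24 - sum(t^3-t)/48 = 3036/24 - 42/48 = 125.625.
        z = (W - E[W]) / sqrt(Var[W]) = (31.5 - 33) / 11.2083 = -0.1338.
        Two-sided p = 2*Phi(z) = 0.893537.
Step 6: alpha = 0.1. fail to reject H0.

W+ = 31.5, W- = 34.5, W = min = 31.5, p = 0.893537, fail to reject H0.


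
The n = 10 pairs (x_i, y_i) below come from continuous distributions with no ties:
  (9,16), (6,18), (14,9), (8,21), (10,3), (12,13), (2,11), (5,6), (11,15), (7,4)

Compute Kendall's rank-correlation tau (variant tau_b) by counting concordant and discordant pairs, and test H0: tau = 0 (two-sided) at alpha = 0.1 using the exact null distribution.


Step 1: Enumerate the 45 unordered pairs (i,j) with i<j and classify each by sign(x_j-x_i) * sign(y_j-y_i).
  (1,2):dx=-3,dy=+2->D; (1,3):dx=+5,dy=-7->D; (1,4):dx=-1,dy=+5->D; (1,5):dx=+1,dy=-13->D
  (1,6):dx=+3,dy=-3->D; (1,7):dx=-7,dy=-5->C; (1,8):dx=-4,dy=-10->C; (1,9):dx=+2,dy=-1->D
  (1,10):dx=-2,dy=-12->C; (2,3):dx=+8,dy=-9->D; (2,4):dx=+2,dy=+3->C; (2,5):dx=+4,dy=-15->D
  (2,6):dx=+6,dy=-5->D; (2,7):dx=-4,dy=-7->C; (2,8):dx=-1,dy=-12->C; (2,9):dx=+5,dy=-3->D
  (2,10):dx=+1,dy=-14->D; (3,4):dx=-6,dy=+12->D; (3,5):dx=-4,dy=-6->C; (3,6):dx=-2,dy=+4->D
  (3,7):dx=-12,dy=+2->D; (3,8):dx=-9,dy=-3->C; (3,9):dx=-3,dy=+6->D; (3,10):dx=-7,dy=-5->C
  (4,5):dx=+2,dy=-18->D; (4,6):dx=+4,dy=-8->D; (4,7):dx=-6,dy=-10->C; (4,8):dx=-3,dy=-15->C
  (4,9):dx=+3,dy=-6->D; (4,10):dx=-1,dy=-17->C; (5,6):dx=+2,dy=+10->C; (5,7):dx=-8,dy=+8->D
  (5,8):dx=-5,dy=+3->D; (5,9):dx=+1,dy=+12->C; (5,10):dx=-3,dy=+1->D; (6,7):dx=-10,dy=-2->C
  (6,8):dx=-7,dy=-7->C; (6,9):dx=-1,dy=+2->D; (6,10):dx=-5,dy=-9->C; (7,8):dx=+3,dy=-5->D
  (7,9):dx=+9,dy=+4->C; (7,10):dx=+5,dy=-7->D; (8,9):dx=+6,dy=+9->C; (8,10):dx=+2,dy=-2->D
  (9,10):dx=-4,dy=-11->C
Step 2: C = 20, D = 25, total pairs = 45.
Step 3: tau = (C - D)/(n(n-1)/2) = (20 - 25)/45 = -0.111111.
Step 4: Exact two-sided p-value (enumerate n! = 3628800 permutations of y under H0): p = 0.727490.
Step 5: alpha = 0.1. fail to reject H0.

tau_b = -0.1111 (C=20, D=25), p = 0.727490, fail to reject H0.


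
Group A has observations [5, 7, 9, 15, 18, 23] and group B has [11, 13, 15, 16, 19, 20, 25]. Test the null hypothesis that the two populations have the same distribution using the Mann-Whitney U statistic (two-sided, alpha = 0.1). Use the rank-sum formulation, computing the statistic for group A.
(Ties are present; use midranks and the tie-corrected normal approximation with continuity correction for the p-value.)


Step 1: Combine and sort all 13 observations; assign midranks.
sorted (value, group): (5,X), (7,X), (9,X), (11,Y), (13,Y), (15,X), (15,Y), (16,Y), (18,X), (19,Y), (20,Y), (23,X), (25,Y)
ranks: 5->1, 7->2, 9->3, 11->4, 13->5, 15->6.5, 15->6.5, 16->8, 18->9, 19->10, 20->11, 23->12, 25->13
Step 2: Rank sum for X: R1 = 1 + 2 + 3 + 6.5 + 9 + 12 = 33.5.
Step 3: U_X = R1 - n1(n1+1)/2 = 33.5 - 6*7/2 = 33.5 - 21 = 12.5.
       U_Y = n1*n2 - U_X = 42 - 12.5 = 29.5.
Step 4: Ties are present, so use the tie-corrected normal approximation (with continuity correction) for the p-value.
Step 5: p-value = 0.252445; compare to alpha = 0.1. fail to reject H0.

U_X = 12.5, p = 0.252445, fail to reject H0 at alpha = 0.1.


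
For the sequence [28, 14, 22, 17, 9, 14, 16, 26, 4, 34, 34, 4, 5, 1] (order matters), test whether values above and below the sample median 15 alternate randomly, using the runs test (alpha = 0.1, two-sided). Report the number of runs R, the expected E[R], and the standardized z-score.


Step 1: Compute median = 15; label A = above, B = below.
Labels in order: ABAABBAABAABBB  (n_A = 7, n_B = 7)
Step 2: Count runs R = 8.
Step 3: Under H0 (random ordering), E[R] = 2*n_A*n_B/(n_A+n_B) + 1 = 2*7*7/14 + 1 = 8.0000.
        Var[R] = 2*n_A*n_B*(2*n_A*n_B - n_A - n_B) / ((n_A+n_B)^2 * (n_A+n_B-1)) = 8232/2548 = 3.2308.
        SD[R] = 1.7974.
Step 4: R = E[R], so z = 0 with no continuity correction.
Step 5: Two-sided p-value via normal approximation = 2*(1 - Phi(|z|)) = 1.000000.
Step 6: alpha = 0.1. fail to reject H0.

R = 8, z = 0.0000, p = 1.000000, fail to reject H0.


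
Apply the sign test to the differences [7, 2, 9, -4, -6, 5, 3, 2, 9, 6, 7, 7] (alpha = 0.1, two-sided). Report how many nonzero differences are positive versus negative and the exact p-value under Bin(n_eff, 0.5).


Step 1: Discard zero differences. Original n = 12; n_eff = number of nonzero differences = 12.
Nonzero differences (with sign): +7, +2, +9, -4, -6, +5, +3, +2, +9, +6, +7, +7
Step 2: Count signs: positive = 10, negative = 2.
Step 3: Under H0: P(positive) = 0.5, so the number of positives S ~ Bin(12, 0.5).
Step 4: Two-sided exact p-value = sum of Bin(12,0.5) probabilities at or below the observed probability = 0.038574.
Step 5: alpha = 0.1. reject H0.

n_eff = 12, pos = 10, neg = 2, p = 0.038574, reject H0.


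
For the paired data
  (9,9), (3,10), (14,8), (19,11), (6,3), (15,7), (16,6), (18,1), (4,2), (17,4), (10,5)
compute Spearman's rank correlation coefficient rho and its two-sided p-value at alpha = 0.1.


Step 1: Rank x and y separately (midranks; no ties here).
rank(x): 9->4, 3->1, 14->6, 19->11, 6->3, 15->7, 16->8, 18->10, 4->2, 17->9, 10->5
rank(y): 9->9, 10->10, 8->8, 11->11, 3->3, 7->7, 6->6, 1->1, 2->2, 4->4, 5->5
Step 2: d_i = R_x(i) - R_y(i); compute d_i^2.
  (4-9)^2=25, (1-10)^2=81, (6-8)^2=4, (11-11)^2=0, (3-3)^2=0, (7-7)^2=0, (8-6)^2=4, (10-1)^2=81, (2-2)^2=0, (9-4)^2=25, (5-5)^2=0
sum(d^2) = 220.
Step 3: rho = 1 - 6*220 / (11*(11^2 - 1)) = 1 - 1320/1320 = 0.000000.
Step 4: Under H0, t = rho * sqrt((n-2)/(1-rho^2)) = 0.0000 ~ t(9).
Step 5: Two-sided p-value from the t-distribution with 9 df = 1.000000.
Step 6: alpha = 0.1. fail to reject H0.

rho = 0.0000, p = 1.000000, fail to reject H0 at alpha = 0.1.


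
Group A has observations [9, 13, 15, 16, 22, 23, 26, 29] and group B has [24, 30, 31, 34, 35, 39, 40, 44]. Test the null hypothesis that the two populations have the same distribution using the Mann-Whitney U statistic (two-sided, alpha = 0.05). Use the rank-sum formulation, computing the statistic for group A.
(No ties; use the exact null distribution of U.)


Step 1: Combine and sort all 16 observations; assign midranks.
sorted (value, group): (9,X), (13,X), (15,X), (16,X), (22,X), (23,X), (24,Y), (26,X), (29,X), (30,Y), (31,Y), (34,Y), (35,Y), (39,Y), (40,Y), (44,Y)
ranks: 9->1, 13->2, 15->3, 16->4, 22->5, 23->6, 24->7, 26->8, 29->9, 30->10, 31->11, 34->12, 35->13, 39->14, 40->15, 44->16
Step 2: Rank sum for X: R1 = 1 + 2 + 3 + 4 + 5 + 6 + 8 + 9 = 38.
Step 3: U_X = R1 - n1(n1+1)/2 = 38 - 8*9/2 = 38 - 36 = 2.
       U_Y = n1*n2 - U_X = 64 - 2 = 62.
Step 4: No ties, so the exact null distribution of U (based on enumerating the C(16,8) = 12870 equally likely rank assignments) gives the two-sided p-value.
Step 5: p-value = 0.000622; compare to alpha = 0.05. reject H0.

U_X = 2, p = 0.000622, reject H0 at alpha = 0.05.


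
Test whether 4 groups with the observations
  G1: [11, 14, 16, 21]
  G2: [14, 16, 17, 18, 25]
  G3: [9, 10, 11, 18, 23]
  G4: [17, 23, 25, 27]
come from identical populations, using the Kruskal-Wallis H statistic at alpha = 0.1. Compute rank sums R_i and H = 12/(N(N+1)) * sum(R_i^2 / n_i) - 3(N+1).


Step 1: Combine all N = 18 observations and assign midranks.
sorted (value, group, rank): (9,G3,1), (10,G3,2), (11,G1,3.5), (11,G3,3.5), (14,G1,5.5), (14,G2,5.5), (16,G1,7.5), (16,G2,7.5), (17,G2,9.5), (17,G4,9.5), (18,G2,11.5), (18,G3,11.5), (21,G1,13), (23,G3,14.5), (23,G4,14.5), (25,G2,16.5), (25,G4,16.5), (27,G4,18)
Step 2: Sum ranks within each group.
R_1 = 29.5 (n_1 = 4)
R_2 = 50.5 (n_2 = 5)
R_3 = 32.5 (n_3 = 5)
R_4 = 58.5 (n_4 = 4)
Step 3: H = 12/(N(N+1)) * sum(R_i^2/n_i) - 3(N+1)
     = 12/(18*19) * (29.5^2/4 + 50.5^2/5 + 32.5^2/5 + 58.5^2/4) - 3*19
     = 0.035088 * 1794.42 - 57
     = 5.962281.
Step 4: Ties present; correction factor C = 1 - 42/(18^3 - 18) = 0.992776. Corrected H = 5.962281 / 0.992776 = 6.005665.
Step 5: Under H0, H ~ chi^2(3); p-value = 0.111335.
Step 6: alpha = 0.1. fail to reject H0.

H = 6.0057, df = 3, p = 0.111335, fail to reject H0.


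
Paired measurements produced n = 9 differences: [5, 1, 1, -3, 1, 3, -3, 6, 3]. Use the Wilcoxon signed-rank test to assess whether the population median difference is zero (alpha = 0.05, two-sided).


Step 1: Drop any zero differences (none here) and take |d_i|.
|d| = [5, 1, 1, 3, 1, 3, 3, 6, 3]
Step 2: Midrank |d_i| (ties get averaged ranks).
ranks: |5|->8, |1|->2, |1|->2, |3|->5.5, |1|->2, |3|->5.5, |3|->5.5, |6|->9, |3|->5.5
Step 3: Attach original signs; sum ranks with positive sign and with negative sign.
W+ = 8 + 2 + 2 + 2 + 5.5 + 9 + 5.5 = 34
W- = 5.5 + 5.5 = 11
(Check: W+ + W- = 45 should equal n(n+1)/2 = 45.)
Step 4: Test statistic W = min(W+, W-) = 11.
Step 5: Ties in |d|, so use the tie-corrected normal approximation.
        E[W] = n(n+1)/4 = 9*10/4 = 22.5.
        Tie groups: |d|=1 (t=3), |d|=3 (t=4); sum(t^3 - t) = 84.
        Var[W] = n(n+1)(2n+1)/24 - sum(t^3-t)/48 = 1710/24 - 84/48 = 69.5.
        z = (W - E[W]) / sqrt(Var[W]) = (11 - 22.5) / 8.3367 = -1.3794.
        Two-sided p = 2*Phi(z) = 0.167757.
Step 6: alpha = 0.05. fail to reject H0.

W+ = 34, W- = 11, W = min = 11, p = 0.167757, fail to reject H0.
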